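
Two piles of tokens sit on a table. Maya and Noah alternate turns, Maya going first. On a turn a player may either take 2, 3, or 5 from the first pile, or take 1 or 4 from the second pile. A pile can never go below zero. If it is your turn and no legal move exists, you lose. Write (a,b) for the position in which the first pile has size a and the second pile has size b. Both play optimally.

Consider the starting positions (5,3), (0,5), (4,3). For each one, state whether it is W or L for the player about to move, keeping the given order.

Label each position W (a win for the player to move) or L (a loss). A position with no legal move is L; any other position is W exactly when some move reaches an L, and L when every move reaches a W.
No move ever increases a pile, so every position that can arise here has a ≤ 5 and b ≤ 5; it is enough to label the cells with 0 ≤ a ≤ 5 and 0 ≤ b ≤ 5.
Every move lowers a or b (never raises either), so fill the grid row by row in increasing a, and left to right within a row: each cell's successors are then already labelled.
      b=0  b=1  b=2  b=3  b=4  b=5
a=0:    L    W    L    W    W    L
a=1:    L    W    L    W    W    L
a=2:    W    L    W    L    W    W
a=3:    W    L    W    L    W    W
a=4:    W    W    W    W    L    W
a=5:    W    W    W    W    L    W
Cells with no legal move (terminal, hence L): (0,0), (1,0).
The remaining L cells, each justified by listing all of its moves:
(0,2): L (sole option (0,1)(W) is W)
(0,5): L (options (0,4)(W), (0,1)(W) are all W)
(1,2): L (sole option (1,1)(W) is W)
(1,5): L (options (1,4)(W), (1,1)(W) are all W)
(2,1): L (options (0,1)(W), (2,0)(W) are all W)
(2,3): L (options (0,3)(W), (2,2)(W) are all W)
(3,1): L (options (1,1)(W), (0,1)(W), (3,0)(W) are all W)
(3,3): L (options (1,3)(W), (0,3)(W), (3,2)(W) are all W)
(4,4): L (options (2,4)(W), (1,4)(W), (4,3)(W), (4,0)(W) are all W)
(5,4): L (options (3,4)(W), (2,4)(W), (0,4)(W), (5,3)(W), (5,0)(W) are all W)
Every other cell has at least one move into one of the L cells above, so it is W.
(5,3): the move to (3,3) reaches an L cell, so W
(0,5): one of the L cells justified above, so L
(4,3): the move to (2,3) reaches an L cell, so W

(5,3): W, (0,5): L, (4,3): W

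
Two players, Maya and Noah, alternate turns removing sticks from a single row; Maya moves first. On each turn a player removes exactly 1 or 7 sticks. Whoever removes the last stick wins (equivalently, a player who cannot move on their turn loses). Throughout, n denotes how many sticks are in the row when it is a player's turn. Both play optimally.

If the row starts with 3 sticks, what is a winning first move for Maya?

Build the W/L table. Terminal = L. A non-terminal position is W if it has a move to some L; otherwise it is L.
n=0: no move → L
n=1: reaches L-position 0 → W
n=2: only reaches 1(W), which is W → L
n=3: reaches L-position 2 → W
From 3, the L positions reachable in one move are: 2.

Remove 1, leaving 2.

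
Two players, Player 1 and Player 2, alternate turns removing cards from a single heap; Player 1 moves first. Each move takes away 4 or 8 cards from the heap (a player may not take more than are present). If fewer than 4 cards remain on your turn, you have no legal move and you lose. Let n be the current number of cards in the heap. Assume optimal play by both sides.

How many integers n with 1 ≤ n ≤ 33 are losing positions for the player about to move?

Work bottom-up. With no move the player to move loses. Otherwise the position is W if at least one move leads to an L position for the opponent, and L if every move leads to a W.
n=0: no move → L
n=1: no move → L
n=2: no move → L
n=3: no move → L
n=4: can move to 0, which is L ⇒ W
n=5: can move to 1, which is L ⇒ W
n=6: can move to 2, which is L ⇒ W
n=7: can move to 3, which is L ⇒ W
n=8: can move to 0, which is L ⇒ W
n=9: can move to 1, which is L ⇒ W
n=10: can move to 2, which is L ⇒ W
n=11: can move to 3, which is L ⇒ W
n=12: moves to 8(W), 4(W); every one is W ⇒ L
n=13: moves to 9(W), 5(W); every one is W ⇒ L
n=14: moves to 10(W), 6(W); every one is W ⇒ L
n=15: moves to 11(W), 7(W); every one is W ⇒ L
n=16: can move to 12, which is L ⇒ W
n=17: can move to 13, which is L ⇒ W
n=18: can move to 14, which is L ⇒ W
n=19: can move to 15, which is L ⇒ W
n=20: can move to 12, which is L ⇒ W
n=21: can move to 13, which is L ⇒ W
n=22: can move to 14, which is L ⇒ W
n=23: can move to 15, which is L ⇒ W
n=24: moves to 20(W), 16(W); every one is W ⇒ L
n=25: moves to 21(W), 17(W); every one is W ⇒ L
n=26: moves to 22(W), 18(W); every one is W ⇒ L
n=27: moves to 23(W), 19(W); every one is W ⇒ L
n=28: can move to 24, which is L ⇒ W
n=29: can move to 25, which is L ⇒ W
n=30: can move to 26, which is L ⇒ W
n=31: can move to 27, which is L ⇒ W
n=32: can move to 24, which is L ⇒ W
n=33: can move to 25, which is L ⇒ W
L entries with 1 ≤ n ≤ 33 (n=0 is outside the asked range and is not counted): n = 1, 2, 3, 12, 13, 14, 15, 24, 25, 26, 27; that makes 11.

11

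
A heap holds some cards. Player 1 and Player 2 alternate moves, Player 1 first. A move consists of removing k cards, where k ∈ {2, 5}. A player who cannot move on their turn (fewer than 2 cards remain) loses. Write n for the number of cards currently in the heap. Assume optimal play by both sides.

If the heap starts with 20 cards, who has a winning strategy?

Player 1 wins.

Use the standard recursion: the mover loses at a terminal position; elsewhere, the mover wins exactly when some move hands the opponent an L position.
n=0: no move → L
n=1: no move → L
n=2: W (go to 0, an L position)
n=3: W (go to 1, an L position)
n=4: L (sole option 2(W) is W)
n=5: W (go to 0, an L position)
n=6: W (go to 4, an L position)
n=7: L (options 5(W), 2(W) are all W)
n=8: L (options 6(W), 3(W) are all W)
n=9: W (go to 7, an L position)
n=10: W (go to 8, an L position)
n=11: L (options 9(W), 6(W) are all W)
n=12: W (go to 7, an L position)
n=13: W (go to 11, an L position)
n=14: L (options 12(W), 9(W) are all W)
n=15: L (options 13(W), 10(W) are all W)
n=16: W (go to 14, an L position)
n=17: W (go to 15, an L position)
n=18: L (options 16(W), 13(W) are all W)
n=19: W (go to 14, an L position)
n=20: W (go to 18, an L position)
The starting position 20 is W: Player 1 should remove 2, leaving 18, handing over an L position.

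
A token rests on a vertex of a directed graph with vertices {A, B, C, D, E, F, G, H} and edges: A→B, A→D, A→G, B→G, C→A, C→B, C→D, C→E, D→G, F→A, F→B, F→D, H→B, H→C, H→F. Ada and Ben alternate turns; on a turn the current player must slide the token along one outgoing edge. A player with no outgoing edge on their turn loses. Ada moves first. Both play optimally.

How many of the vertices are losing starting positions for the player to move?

Work bottom-up. With no move the player to move loses. Otherwise the position is W if at least one move leads to an L position for the opponent, and L if every move leads to a W.
Every edge goes from a vertex to one that appears earlier in the order E, G, B, D, A, C, F, H, so processing vertices in that order labels each vertex after all of its successors.
E: no outgoing edge → L
G: no outgoing edge → L
B: can move to G, which is L ⇒ W
D: can move to G, which is L ⇒ W
A: can move to G, which is L ⇒ W
C: can move to E, which is L ⇒ W
F: moves to A(W), D(W), B(W); every one is W ⇒ L
H: can move to F, which is L ⇒ W
The L vertices are E, F, G; that is 3 in all.

3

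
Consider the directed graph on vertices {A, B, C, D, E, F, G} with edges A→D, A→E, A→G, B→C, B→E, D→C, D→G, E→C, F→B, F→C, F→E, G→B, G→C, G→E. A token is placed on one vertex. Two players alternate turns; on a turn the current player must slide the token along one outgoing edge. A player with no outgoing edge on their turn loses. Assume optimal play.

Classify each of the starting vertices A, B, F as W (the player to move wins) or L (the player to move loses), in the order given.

A: L, B: W, F: W

Work bottom-up. With no move the player to move loses. Otherwise the position is W if at least one move leads to an L position for the opponent, and L if every move leads to a W.
Every edge goes from a vertex to one that appears earlier in the order C, E, B, G, D, F, A, so processing vertices in that order labels each vertex after all of its successors.
C: no outgoing edge → L
E: W (go to C, an L position)
B: W (go to C, an L position)
G: W (go to C, an L position)
D: W (go to C, an L position)
F: W (go to C, an L position)
A: L (options D(W), G(W), E(W) are all W)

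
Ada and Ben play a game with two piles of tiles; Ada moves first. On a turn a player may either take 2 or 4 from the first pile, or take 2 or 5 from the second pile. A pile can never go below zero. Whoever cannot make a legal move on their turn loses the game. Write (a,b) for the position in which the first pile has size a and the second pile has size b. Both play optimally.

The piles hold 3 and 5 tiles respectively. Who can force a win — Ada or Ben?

Ada wins.

Use the standard recursion: the mover loses at a terminal position; elsewhere, the mover wins exactly when some move hands the opponent an L position.
No move ever increases a pile, so every position that can arise here has a ≤ 3 and b ≤ 5; it is enough to label the cells with 0 ≤ a ≤ 3 and 0 ≤ b ≤ 5.
Every move lowers a or b (never raises either), so fill the grid row by row in increasing a, and left to right within a row: each cell's successors are then already labelled.
      b=0  b=1  b=2  b=3  b=4  b=5
a=0:    L    L    W    W    L    W
a=1:    L    L    W    W    L    W
a=2:    W    W    L    L    W    W
a=3:    W    W    L    L    W    W
Cells with no legal move (terminal, hence L): (0,0), (0,1), (1,0), (1,1).
The remaining L cells, each justified by listing all of its moves:
(0,4): →(0,2)(W) only, which is W, so L
(1,4): →(1,2)(W) only, which is W, so L
(2,2): →(0,2)(W), (2,0)(W) — all W, so L
(2,3): →(0,3)(W), (2,1)(W) — all W, so L
(3,2): →(1,2)(W), (3,0)(W) — all W, so L
(3,3): →(1,3)(W), (3,1)(W) — all W, so L
Every other cell has at least one move into one of the L cells above, so it is W.
From (3,5) Ada can move to (3,3), reaching an L position.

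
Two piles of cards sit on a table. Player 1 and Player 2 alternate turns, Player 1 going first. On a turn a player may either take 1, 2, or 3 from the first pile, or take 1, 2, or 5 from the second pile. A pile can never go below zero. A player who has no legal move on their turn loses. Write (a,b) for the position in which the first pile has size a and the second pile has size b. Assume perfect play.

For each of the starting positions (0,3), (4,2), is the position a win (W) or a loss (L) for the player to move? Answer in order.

(0,3): L, (4,2): W

Build the W/L table. Terminal = L. A non-terminal position is W if it has a move to some L; otherwise it is L.
No move ever increases a pile, so every position that can arise here has a ≤ 4 and b ≤ 3; it is enough to label the cells with 0 ≤ a ≤ 4 and 0 ≤ b ≤ 3.
Every move lowers a or b (never raises either), so fill the grid row by row in increasing a, and left to right within a row: each cell's successors are then already labelled.
      b=0  b=1  b=2  b=3
a=0:    L    W    W    L
a=1:    W    L    W    W
a=2:    W    W    L    W
a=3:    W    W    W    W
a=4:    L    W    W    L
Cells with no legal move (terminal, hence L): (0,0).
The remaining L cells, each justified by listing all of its moves:
(0,3): L (options (0,2)(W), (0,1)(W) are all W)
(1,1): L (options (0,1)(W), (1,0)(W) are all W)
(2,2): L (options (1,2)(W), (0,2)(W), (2,1)(W), (2,0)(W) are all W)
(4,0): L (options (3,0)(W), (2,0)(W), (1,0)(W) are all W)
(4,3): L (options (3,3)(W), (2,3)(W), (1,3)(W), (4,2)(W), (4,1)(W) are all W)
Every other cell has at least one move into one of the L cells above, so it is W.
(0,3): one of the L cells justified above, so L
(4,2): the move to (2,2) reaches an L cell, so W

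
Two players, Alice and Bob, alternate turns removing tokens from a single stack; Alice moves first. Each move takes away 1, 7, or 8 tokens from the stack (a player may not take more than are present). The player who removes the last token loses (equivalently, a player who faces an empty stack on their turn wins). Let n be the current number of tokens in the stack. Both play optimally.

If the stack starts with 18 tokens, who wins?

Work bottom-up. With no move the player to move wins. Otherwise the position is W if at least one move leads to an L position for the opponent, and L if every move leads to a W.
n=0: no move; the opponent has just taken the last token and therefore loses → W
n=1: the only move is to 0(W), a W ⇒ L
n=2: can move to 1, which is L ⇒ W
n=3: the only move is to 2(W), a W ⇒ L
n=4: can move to 3, which is L ⇒ W
n=5: the only move is to 4(W), a W ⇒ L
n=6: can move to 5, which is L ⇒ W
n=7: moves to 6(W), 0(W); every one is W ⇒ L
n=8: can move to 7, which is L ⇒ W
n=9: can move to 1, which is L ⇒ W
n=10: can move to 3, which is L ⇒ W
n=11: can move to 3, which is L ⇒ W
n=12: can move to 5, which is L ⇒ W
n=13: can move to 5, which is L ⇒ W
n=14: can move to 7, which is L ⇒ W
n=15: can move to 7, which is L ⇒ W
n=16: moves to 15(W), 9(W), 8(W); every one is W ⇒ L
n=17: can move to 16, which is L ⇒ W
n=18: moves to 17(W), 11(W), 10(W); every one is W ⇒ L
The starting position 18 is L: whatever Alice does, the opponent receives a W position.

Bob wins.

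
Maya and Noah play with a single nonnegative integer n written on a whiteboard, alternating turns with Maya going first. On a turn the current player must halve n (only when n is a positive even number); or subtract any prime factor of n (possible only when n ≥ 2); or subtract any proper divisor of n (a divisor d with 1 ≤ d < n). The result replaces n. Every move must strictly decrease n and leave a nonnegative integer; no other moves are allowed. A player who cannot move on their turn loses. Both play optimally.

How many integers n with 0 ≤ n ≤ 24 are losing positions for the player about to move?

6

Build the W/L table. Terminal = L. A non-terminal position is W if it has a move to some L; otherwise it is L.
n=0: no move → L
n=1: no move → L
n=2: reaches L-position 0 → W
n=3: reaches L-position 0 → W
n=4: only reaches 2(W), 3(W), all W → L
n=5: reaches L-position 0 → W
n=6: reaches L-position 4 → W
n=7: reaches L-position 0 → W
n=8: reaches L-position 4 → W
n=9: only reaches 6(W), 8(W), all W → L
n=10: reaches L-position 9 → W
n=11: reaches L-position 0 → W
n=12: reaches L-position 9 → W
n=13: reaches L-position 0 → W
n=14: only reaches 7(W), 12(W), 13(W), all W → L
n=15: reaches L-position 14 → W
n=16: reaches L-position 14 → W
n=17: reaches L-position 0 → W
n=18: reaches L-position 9 → W
n=19: reaches L-position 0 → W
n=20: only reaches 10(W), 15(W), 16(W), 18(W), 19(W), all W → L
n=21: reaches L-position 14 → W
n=22: reaches L-position 20 → W
n=23: reaches L-position 0 → W
n=24: reaches L-position 20 → W
L entries with 0 ≤ n ≤ 24: n = 0, 1, 4, 9, 14, 20; that makes 6.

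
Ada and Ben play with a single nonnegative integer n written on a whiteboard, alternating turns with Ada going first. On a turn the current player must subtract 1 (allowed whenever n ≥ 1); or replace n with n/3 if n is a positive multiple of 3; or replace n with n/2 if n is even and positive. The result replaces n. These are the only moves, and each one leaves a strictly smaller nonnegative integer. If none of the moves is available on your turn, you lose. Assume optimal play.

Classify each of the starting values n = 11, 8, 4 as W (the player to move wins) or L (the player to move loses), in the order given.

Classify positions by backward induction: terminal positions (no move available) are L. From any other position, the mover wins iff some move reaches an L.
n=0: no move → L
n=1: →0(L), so W
n=2: →1(W) only, which is W, so L
n=3: →2(L), so W
n=4: →2(L), so W
n=5: →4(W) only, which is W, so L
n=6: →2(L), so W
n=7: →6(W) only, which is W, so L
n=8: →7(L), so W
n=9: →3(W), 8(W) — all W, so L
n=10: →5(L), so W
n=11: →10(W) only, which is W, so L

11: L, 8: W, 4: W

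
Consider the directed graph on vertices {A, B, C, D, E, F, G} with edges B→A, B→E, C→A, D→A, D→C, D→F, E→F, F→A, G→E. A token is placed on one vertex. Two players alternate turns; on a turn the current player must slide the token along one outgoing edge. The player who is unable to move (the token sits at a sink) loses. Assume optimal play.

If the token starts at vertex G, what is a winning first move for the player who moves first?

Move to E.

Positions with no move are L. A position that does have a move is losing for the player to move precisely when every available move leads to a winning position for the opponent. Fill in the labels:
Every edge goes from a vertex to one that appears earlier in the order A, C, F, E, D, B, G, so processing vertices in that order labels each vertex after all of its successors.
A: no outgoing edge → L
C: reaches L-position A → W
F: reaches L-position A → W
E: only reaches F(W), which is W → L
D: reaches L-position A → W
B: reaches L-position E → W
G: reaches L-position E → W
From G, the L positions reachable in one move are: E.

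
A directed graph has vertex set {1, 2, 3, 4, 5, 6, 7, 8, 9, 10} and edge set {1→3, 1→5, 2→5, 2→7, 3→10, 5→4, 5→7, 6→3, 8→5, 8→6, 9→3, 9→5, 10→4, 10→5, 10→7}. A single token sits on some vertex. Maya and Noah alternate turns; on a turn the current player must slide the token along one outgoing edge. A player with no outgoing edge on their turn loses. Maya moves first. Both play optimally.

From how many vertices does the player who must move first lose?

4

Use the standard recursion: the mover loses at a terminal position; elsewhere, the mover wins exactly when some move hands the opponent an L position.
Every edge goes from a vertex to one that appears earlier in the order 7, 4, 5, 10, 3, 6, 1, 9, 2, 8, so processing vertices in that order labels each vertex after all of its successors.
7: no outgoing edge → L
4: no outgoing edge → L
5: W (go to 4, an L position)
10: W (go to 4, an L position)
3: L (sole option 10(W) is W)
6: W (go to 3, an L position)
1: W (go to 3, an L position)
9: W (go to 3, an L position)
2: W (go to 7, an L position)
8: L (options 6(W), 5(W) are all W)
The L vertices are 3, 4, 7, 8; that is 4 in all.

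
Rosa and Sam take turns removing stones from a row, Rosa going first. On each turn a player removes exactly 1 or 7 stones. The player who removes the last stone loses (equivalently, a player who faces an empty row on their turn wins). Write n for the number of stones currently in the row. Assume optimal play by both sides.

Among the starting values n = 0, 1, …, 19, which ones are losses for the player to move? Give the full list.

Build the W/L table. Terminal = W. A non-terminal position is W if it has a move to some L; otherwise it is L.
n=0: no move; the opponent has just taken the last stone and therefore loses → W
n=1: the only move is to 0(W), a W ⇒ L
n=2: can move to 1, which is L ⇒ W
n=3: the only move is to 2(W), a W ⇒ L
n=4: can move to 3, which is L ⇒ W
n=5: the only move is to 4(W), a W ⇒ L
n=6: can move to 5, which is L ⇒ W
n=7: moves to 6(W), 0(W); every one is W ⇒ L
n=8: can move to 7, which is L ⇒ W
n=9: moves to 8(W), 2(W); every one is W ⇒ L
n=10: can move to 9, which is L ⇒ W
n=11: moves to 10(W), 4(W); every one is W ⇒ L
n=12: can move to 11, which is L ⇒ W
n=13: moves to 12(W), 6(W); every one is W ⇒ L
n=14: can move to 13, which is L ⇒ W
n=15: moves to 14(W), 8(W); every one is W ⇒ L
n=16: can move to 15, which is L ⇒ W
n=17: moves to 16(W), 10(W); every one is W ⇒ L
n=18: can move to 17, which is L ⇒ W
n=19: moves to 18(W), 12(W); every one is W ⇒ L
The losing starting values of n are exactly the entries labelled L in this table (10 of them).

1, 3, 5, 7, 9, 11, 13, 15, 17, 19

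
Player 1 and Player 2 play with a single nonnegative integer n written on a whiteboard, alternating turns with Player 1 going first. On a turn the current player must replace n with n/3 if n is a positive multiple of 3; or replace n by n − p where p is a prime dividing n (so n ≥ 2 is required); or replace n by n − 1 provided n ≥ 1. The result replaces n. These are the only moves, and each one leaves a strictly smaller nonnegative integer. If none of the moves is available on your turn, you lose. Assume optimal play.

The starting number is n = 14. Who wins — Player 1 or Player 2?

Player 2 wins.

Compute win/loss labels from the base case upward. A position with no move is L. Any other position is W if it can reach an L in one move, else L.
n=0: no move → L
n=1: can move to 0, which is L ⇒ W
n=2: can move to 0, which is L ⇒ W
n=3: can move to 0, which is L ⇒ W
n=4: moves to 2(W), 3(W); every one is W ⇒ L
n=5: can move to 0, which is L ⇒ W
n=6: can move to 4, which is L ⇒ W
n=7: can move to 0, which is L ⇒ W
n=8: moves to 6(W), 7(W); every one is W ⇒ L
n=9: can move to 8, which is L ⇒ W
n=10: can move to 8, which is L ⇒ W
n=11: can move to 0, which is L ⇒ W
n=12: can move to 4, which is L ⇒ W
n=13: can move to 0, which is L ⇒ W
n=14: moves to 7(W), 12(W), 13(W); every one is W ⇒ L
The starting position 14 is L: whatever Player 1 does, the opponent receives a W position.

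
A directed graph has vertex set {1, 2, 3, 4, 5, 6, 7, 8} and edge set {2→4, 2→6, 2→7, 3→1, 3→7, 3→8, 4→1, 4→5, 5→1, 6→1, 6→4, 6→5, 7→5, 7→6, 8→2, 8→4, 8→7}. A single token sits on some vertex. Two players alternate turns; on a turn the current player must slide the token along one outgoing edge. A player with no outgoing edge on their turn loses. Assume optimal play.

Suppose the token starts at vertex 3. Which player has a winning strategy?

Work bottom-up. With no move the player to move loses. Otherwise the position is W if at least one move leads to an L position for the opponent, and L if every move leads to a W.
Every edge goes from a vertex to one that appears earlier in the order 1, 5, 4, 6, 7, 2, 8, 3, so processing vertices in that order labels each vertex after all of its successors.
1: no outgoing edge → L
5: reaches L-position 1 → W
4: reaches L-position 1 → W
6: reaches L-position 1 → W
7: only reaches 6(W), 5(W), all W → L
2: reaches L-position 7 → W
8: reaches L-position 7 → W
3: reaches L-position 7 → W
From 3 the player to move can move to 7, reaching an L position.

The first player wins.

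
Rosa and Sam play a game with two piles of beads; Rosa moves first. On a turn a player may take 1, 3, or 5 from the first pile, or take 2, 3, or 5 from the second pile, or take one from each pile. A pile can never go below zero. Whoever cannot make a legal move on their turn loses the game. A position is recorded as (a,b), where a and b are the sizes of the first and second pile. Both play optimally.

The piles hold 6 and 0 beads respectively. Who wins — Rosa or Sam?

Sam wins.

Compute win/loss labels from the base case upward. A position with no move is L. Any other position is W if it can reach an L in one move, else L.
No move ever increases a pile, so every position that can arise here has a ≤ 6 and b ≤ 0; it is enough to label the cells with 0 ≤ a ≤ 6 and 0 ≤ b ≤ 0.
Every move lowers a or b (never raises either), so fill the grid row by row in increasing a, and left to right within a row: each cell's successors are then already labelled.
      b=0
a=0:    L
a=1:    W
a=2:    L
a=3:    W
a=4:    L
a=5:    W
a=6:    L
Cells with no legal move (terminal, hence L): (0,0).
The remaining L cells, each justified by listing all of its moves:
(2,0): the only move is to (1,0)(W), a W ⇒ L
(4,0): moves to (3,0)(W), (1,0)(W); every one is W ⇒ L
(6,0): moves to (5,0)(W), (3,0)(W), (1,0)(W); every one is W ⇒ L
Every other cell has at least one move into one of the L cells above, so it is W.
The starting position (6,0) is L: whatever Rosa does, the opponent receives a W position.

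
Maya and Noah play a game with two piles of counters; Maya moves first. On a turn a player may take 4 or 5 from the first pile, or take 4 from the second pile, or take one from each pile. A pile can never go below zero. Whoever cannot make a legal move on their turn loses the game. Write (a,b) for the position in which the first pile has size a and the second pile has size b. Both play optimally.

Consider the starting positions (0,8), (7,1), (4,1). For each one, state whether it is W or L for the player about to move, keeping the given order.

Label each position W (a win for the player to move) or L (a loss). A position with no legal move is L; any other position is W exactly when some move reaches an L, and L when every move reaches a W.
No move ever increases a pile, so every position that can arise here has a ≤ 7 and b ≤ 8; it is enough to label the cells with 0 ≤ a ≤ 7 and 0 ≤ b ≤ 8.
Every move lowers a or b (never raises either), so fill the grid row by row in increasing a, and left to right within a row: each cell's successors are then already labelled.
      b=0  b=1  b=2  b=3  b=4  b=5  b=6  b=7  b=8
a=0:    L    L    L    L    W    W    W    W    L
a=1:    L    W    W    W    W    L    L    L    L
a=2:    L    W    L    L    W    L    W    W    W
a=3:    L    W    L    W    W    L    W    L    L
a=4:    W    W    W    W    L    L    W    L    W
a=5:    W    W    W    W    L    W    W    W    W
a=6:    W    L    W    W    L    W    W    W    W
a=7:    W    L    W    W    L    W    L    W    W
Cells with no legal move (terminal, hence L): (0,0), (0,1), (0,2), (0,3), (1,0), (2,0), (3,0).
The remaining L cells, each justified by listing all of its moves:
(0,8): L (sole option (0,4)(W) is W)
(1,5): L (options (1,1)(W), (0,4)(W) are all W)
(1,6): L (options (1,2)(W), (0,5)(W) are all W)
(1,7): L (options (1,3)(W), (0,6)(W) are all W)
(1,8): L (options (1,4)(W), (0,7)(W) are all W)
(2,2): L (sole option (1,1)(W) is W)
(2,3): L (sole option (1,2)(W) is W)
(2,5): L (options (2,1)(W), (1,4)(W) are all W)
(3,2): L (sole option (2,1)(W) is W)
(3,5): L (options (3,1)(W), (2,4)(W) are all W)
(3,7): L (options (3,3)(W), (2,6)(W) are all W)
(3,8): L (options (3,4)(W), (2,7)(W) are all W)
(4,4): L (options (0,4)(W), (4,0)(W), (3,3)(W) are all W)
(4,5): L (options (0,5)(W), (4,1)(W), (3,4)(W) are all W)
(4,7): L (options (0,7)(W), (4,3)(W), (3,6)(W) are all W)
(5,4): L (options (1,4)(W), (0,4)(W), (5,0)(W), (4,3)(W) are all W)
(6,1): L (options (2,1)(W), (1,1)(W), (5,0)(W) are all W)
(6,4): L (options (2,4)(W), (1,4)(W), (6,0)(W), (5,3)(W) are all W)
(7,1): L (options (3,1)(W), (2,1)(W), (6,0)(W) are all W)
(7,4): L (options (3,4)(W), (2,4)(W), (7,0)(W), (6,3)(W) are all W)
(7,6): L (options (3,6)(W), (2,6)(W), (7,2)(W), (6,5)(W) are all W)
Every other cell has at least one move into one of the L cells above, so it is W.
(0,8): one of the L cells justified above, so L
(7,1): one of the L cells justified above, so L
(4,1): the move to (0,1) reaches an L cell, so W

(0,8): L, (7,1): L, (4,1): W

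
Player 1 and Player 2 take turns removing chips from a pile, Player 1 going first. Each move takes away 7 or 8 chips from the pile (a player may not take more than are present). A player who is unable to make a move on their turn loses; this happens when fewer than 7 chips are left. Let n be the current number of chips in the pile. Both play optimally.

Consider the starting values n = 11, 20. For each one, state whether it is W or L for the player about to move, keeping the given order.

11: W, 20: L

Use the standard recursion: the mover loses at a terminal position; elsewhere, the mover wins exactly when some move hands the opponent an L position.
n=0: no move → L
n=1: no move → L
n=2: no move → L
n=3: no move → L
n=4: no move → L
n=5: no move → L
n=6: no move → L
n=7: can move to 0, which is L ⇒ W
n=8: can move to 1, which is L ⇒ W
n=9: can move to 2, which is L ⇒ W
n=10: can move to 3, which is L ⇒ W
n=11: can move to 4, which is L ⇒ W
n=12: can move to 5, which is L ⇒ W
n=13: can move to 6, which is L ⇒ W
n=14: can move to 6, which is L ⇒ W
n=15: moves to 8(W), 7(W); every one is W ⇒ L
n=16: moves to 9(W), 8(W); every one is W ⇒ L
n=17: moves to 10(W), 9(W); every one is W ⇒ L
n=18: moves to 11(W), 10(W); every one is W ⇒ L
n=19: moves to 12(W), 11(W); every one is W ⇒ L
n=20: moves to 13(W), 12(W); every one is W ⇒ L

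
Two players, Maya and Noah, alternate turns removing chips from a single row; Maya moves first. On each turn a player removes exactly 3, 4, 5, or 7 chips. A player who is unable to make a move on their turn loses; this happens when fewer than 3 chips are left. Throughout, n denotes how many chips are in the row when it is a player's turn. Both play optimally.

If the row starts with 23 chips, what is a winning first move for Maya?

Compute win/loss labels from the base case upward. A position with no move is L. Any other position is W if it can reach an L in one move, else L.
n=0: no move → L
n=1: no move → L
n=2: no move → L
n=3: reaches L-position 0 → W
n=4: reaches L-position 1 → W
n=5: reaches L-position 2 → W
n=6: reaches L-position 2 → W
n=7: reaches L-position 2 → W
n=8: reaches L-position 1 → W
n=9: reaches L-position 2 → W
n=10: only reaches 7(W), 6(W), 5(W), 3(W), all W → L
n=11: only reaches 8(W), 7(W), 6(W), 4(W), all W → L
n=12: only reaches 9(W), 8(W), 7(W), 5(W), all W → L
n=13: reaches L-position 10 → W
n=14: reaches L-position 11 → W
n=15: reaches L-position 12 → W
n=16: reaches L-position 12 → W
n=17: reaches L-position 12 → W
n=18: reaches L-position 11 → W
n=19: reaches L-position 12 → W
n=20: only reaches 17(W), 16(W), 15(W), 13(W), all W → L
n=21: only reaches 18(W), 17(W), 16(W), 14(W), all W → L
n=22: only reaches 19(W), 18(W), 17(W), 15(W), all W → L
n=23: reaches L-position 20 → W
From 23, the L positions reachable in one move are: 20.

Remove 3, leaving 20.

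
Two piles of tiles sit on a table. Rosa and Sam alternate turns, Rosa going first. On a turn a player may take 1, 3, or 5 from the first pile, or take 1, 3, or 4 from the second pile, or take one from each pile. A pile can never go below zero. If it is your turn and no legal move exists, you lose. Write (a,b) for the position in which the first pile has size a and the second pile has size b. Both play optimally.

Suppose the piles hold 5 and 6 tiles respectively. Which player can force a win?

Sam wins.

Compute win/loss labels from the base case upward. A position with no move is L. Any other position is W if it can reach an L in one move, else L.
No move ever increases a pile, so every position that can arise here has a ≤ 5 and b ≤ 6; it is enough to label the cells with 0 ≤ a ≤ 5 and 0 ≤ b ≤ 6.
Every move lowers a or b (never raises either), so fill the grid row by row in increasing a, and left to right within a row: each cell's successors are then already labelled.
      b=0  b=1  b=2  b=3  b=4  b=5  b=6
a=0:    L    W    L    W    W    W    W
a=1:    W    W    W    W    L    W    L
a=2:    L    W    L    W    W    W    W
a=3:    W    W    W    W    L    W    L
a=4:    L    W    L    W    W    W    W
a=5:    W    W    W    W    L    W    L
Cells with no legal move (terminal, hence L): (0,0).
The remaining L cells, each justified by listing all of its moves:
(0,2): only reaches (0,1)(W), which is W → L
(1,4): only reaches (0,4)(W), (1,3)(W), (1,1)(W), (1,0)(W), (0,3)(W), all W → L
(1,6): only reaches (0,6)(W), (1,5)(W), (1,3)(W), (1,2)(W), (0,5)(W), all W → L
(2,0): only reaches (1,0)(W), which is W → L
(2,2): only reaches (1,2)(W), (2,1)(W), (1,1)(W), all W → L
(3,4): only reaches (2,4)(W), (0,4)(W), (3,3)(W), (3,1)(W), (3,0)(W), (2,3)(W), all W → L
(3,6): only reaches (2,6)(W), (0,6)(W), (3,5)(W), (3,3)(W), (3,2)(W), (2,5)(W), all W → L
(4,0): only reaches (3,0)(W), (1,0)(W), all W → L
(4,2): only reaches (3,2)(W), (1,2)(W), (4,1)(W), (3,1)(W), all W → L
(5,4): only reaches (4,4)(W), (2,4)(W), (0,4)(W), (5,3)(W), (5,1)(W), (5,0)(W), (4,3)(W), all W → L
(5,6): only reaches (4,6)(W), (2,6)(W), (0,6)(W), (5,5)(W), (5,3)(W), (5,2)(W), (4,5)(W), all W → L
Every other cell has at least one move into one of the L cells above, so it is W.
The starting position (5,6) is L: whatever Rosa does, the opponent receives a W position.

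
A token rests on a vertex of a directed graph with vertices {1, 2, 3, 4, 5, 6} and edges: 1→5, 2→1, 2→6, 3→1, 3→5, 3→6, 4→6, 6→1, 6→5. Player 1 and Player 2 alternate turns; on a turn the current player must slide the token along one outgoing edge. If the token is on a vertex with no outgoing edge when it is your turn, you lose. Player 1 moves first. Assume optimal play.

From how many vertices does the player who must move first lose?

3

Use the standard recursion: the mover loses at a terminal position; elsewhere, the mover wins exactly when some move hands the opponent an L position.
Every edge goes from a vertex to one that appears earlier in the order 5, 1, 6, 3, 4, 2, so processing vertices in that order labels each vertex after all of its successors.
5: no outgoing edge → L
1: →5(L), so W
6: →5(L), so W
3: →5(L), so W
4: →6(W) only, which is W, so L
2: →6(W), 1(W) — all W, so L
The L vertices are 2, 4, 5; that is 3 in all.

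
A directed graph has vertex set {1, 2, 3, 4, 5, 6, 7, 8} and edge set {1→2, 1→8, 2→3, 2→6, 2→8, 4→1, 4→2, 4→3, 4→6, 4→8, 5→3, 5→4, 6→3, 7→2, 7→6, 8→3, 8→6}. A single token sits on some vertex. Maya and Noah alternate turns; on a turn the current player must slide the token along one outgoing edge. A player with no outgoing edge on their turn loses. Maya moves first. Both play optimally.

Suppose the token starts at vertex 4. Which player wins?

Use the standard recursion: the mover loses at a terminal position; elsewhere, the mover wins exactly when some move hands the opponent an L position.
Every edge goes from a vertex to one that appears earlier in the order 3, 6, 8, 2, 1, 7, 4, 5, so processing vertices in that order labels each vertex after all of its successors.
3: no outgoing edge → L
6: W (go to 3, an L position)
8: W (go to 3, an L position)
2: W (go to 3, an L position)
1: L (options 2(W), 8(W) are all W)
7: L (options 2(W), 6(W) are all W)
4: W (go to 1, an L position)
5: W (go to 3, an L position)
The starting position 4 is W: Maya should move to 1, handing over an L position.

Maya wins.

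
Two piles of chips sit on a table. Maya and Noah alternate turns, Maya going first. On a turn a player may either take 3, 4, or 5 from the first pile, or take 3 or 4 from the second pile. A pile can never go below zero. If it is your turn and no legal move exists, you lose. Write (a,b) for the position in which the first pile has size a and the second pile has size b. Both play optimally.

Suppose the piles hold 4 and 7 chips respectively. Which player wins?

Maya wins.

Positions with no move are L. A position that does have a move is losing for the player to move precisely when every available move leads to a winning position for the opponent. Fill in the labels:
No move ever increases a pile, so every position that can arise here has a ≤ 4 and b ≤ 7; it is enough to label the cells with 0 ≤ a ≤ 4 and 0 ≤ b ≤ 7.
Every move lowers a or b (never raises either), so fill the grid row by row in increasing a, and left to right within a row: each cell's successors are then already labelled.
      b=0  b=1  b=2  b=3  b=4  b=5  b=6  b=7
a=0:    L    L    L    W    W    W    W    L
a=1:    L    L    L    W    W    W    W    L
a=2:    L    L    L    W    W    W    W    L
a=3:    W    W    W    L    L    L    W    W
a=4:    W    W    W    L    L    L    W    W
Cells with no legal move (terminal, hence L): (0,0), (0,1), (0,2), (1,0), (1,1), (1,2), (2,0), (2,1), (2,2).
The remaining L cells, each justified by listing all of its moves:
(0,7): moves to (0,4)(W), (0,3)(W); every one is W ⇒ L
(1,7): moves to (1,4)(W), (1,3)(W); every one is W ⇒ L
(2,7): moves to (2,4)(W), (2,3)(W); every one is W ⇒ L
(3,3): moves to (0,3)(W), (3,0)(W); every one is W ⇒ L
(3,4): moves to (0,4)(W), (3,1)(W), (3,0)(W); every one is W ⇒ L
(3,5): moves to (0,5)(W), (3,2)(W), (3,1)(W); every one is W ⇒ L
(4,3): moves to (1,3)(W), (0,3)(W), (4,0)(W); every one is W ⇒ L
(4,4): moves to (1,4)(W), (0,4)(W), (4,1)(W), (4,0)(W); every one is W ⇒ L
(4,5): moves to (1,5)(W), (0,5)(W), (4,2)(W), (4,1)(W); every one is W ⇒ L
Every other cell has at least one move into one of the L cells above, so it is W.
From (4,7) Maya can move to (1,7), reaching an L position.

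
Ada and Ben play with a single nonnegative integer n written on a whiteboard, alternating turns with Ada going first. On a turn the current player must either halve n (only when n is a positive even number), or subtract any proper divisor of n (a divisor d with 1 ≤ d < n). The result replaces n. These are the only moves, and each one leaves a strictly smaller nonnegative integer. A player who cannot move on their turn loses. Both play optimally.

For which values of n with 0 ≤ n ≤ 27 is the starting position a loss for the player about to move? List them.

Label each position W (a win for the player to move) or L (a loss). A position with no legal move is L; any other position is W exactly when some move reaches an L, and L when every move reaches a W.
n=0: no move → L
n=1: no move → L
n=2: can move to 1, which is L ⇒ W
n=3: the only move is to 2(W), a W ⇒ L
n=4: can move to 3, which is L ⇒ W
n=5: the only move is to 4(W), a W ⇒ L
n=6: can move to 3, which is L ⇒ W
n=7: the only move is to 6(W), a W ⇒ L
n=8: can move to 7, which is L ⇒ W
n=9: moves to 6(W), 8(W); every one is W ⇒ L
n=10: can move to 5, which is L ⇒ W
n=11: the only move is to 10(W), a W ⇒ L
n=12: can move to 9, which is L ⇒ W
n=13: the only move is to 12(W), a W ⇒ L
n=14: can move to 7, which is L ⇒ W
n=15: moves to 10(W), 12(W), 14(W); every one is W ⇒ L
n=16: can move to 15, which is L ⇒ W
n=17: the only move is to 16(W), a W ⇒ L
n=18: can move to 9, which is L ⇒ W
n=19: the only move is to 18(W), a W ⇒ L
n=20: can move to 15, which is L ⇒ W
n=21: moves to 14(W), 18(W), 20(W); every one is W ⇒ L
n=22: can move to 11, which is L ⇒ W
n=23: the only move is to 22(W), a W ⇒ L
n=24: can move to 21, which is L ⇒ W
n=25: moves to 20(W), 24(W); every one is W ⇒ L
n=26: can move to 13, which is L ⇒ W
n=27: moves to 18(W), 24(W), 26(W); every one is W ⇒ L
The losing starting values of n are exactly the entries labelled L in this table (15 of them).

0, 1, 3, 5, 7, 9, 11, 13, 15, 17, 19, 21, 23, 25, 27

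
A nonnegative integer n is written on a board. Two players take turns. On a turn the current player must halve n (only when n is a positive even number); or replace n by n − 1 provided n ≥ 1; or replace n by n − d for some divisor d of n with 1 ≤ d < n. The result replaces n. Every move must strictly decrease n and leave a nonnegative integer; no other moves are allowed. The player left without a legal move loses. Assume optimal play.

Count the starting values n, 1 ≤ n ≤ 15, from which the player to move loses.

Work bottom-up. With no move the player to move loses. Otherwise the position is W if at least one move leads to an L position for the opponent, and L if every move leads to a W.
n=0: no move → L
n=1: reaches L-position 0 → W
n=2: only reaches 1(W), which is W → L
n=3: reaches L-position 2 → W
n=4: reaches L-position 2 → W
n=5: only reaches 4(W), which is W → L
n=6: reaches L-position 5 → W
n=7: only reaches 6(W), which is W → L
n=8: reaches L-position 7 → W
n=9: only reaches 6(W), 8(W), all W → L
n=10: reaches L-position 5 → W
n=11: only reaches 10(W), which is W → L
n=12: reaches L-position 9 → W
n=13: only reaches 12(W), which is W → L
n=14: reaches L-position 7 → W
n=15: only reaches 10(W), 12(W), 14(W), all W → L
L entries with 1 ≤ n ≤ 15 (n=0 is outside the asked range and is not counted): n = 2, 5, 7, 9, 11, 13, 15; that makes 7.

7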